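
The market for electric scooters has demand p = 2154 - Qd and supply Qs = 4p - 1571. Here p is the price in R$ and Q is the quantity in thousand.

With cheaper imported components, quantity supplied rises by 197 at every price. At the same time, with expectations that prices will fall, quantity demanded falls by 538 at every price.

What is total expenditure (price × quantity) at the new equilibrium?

608764

Initially, 2154 - p = 4p - 1571, so 3725 = 5p and p = 745, Q = 1409.
With the change applied: demand Qd = 1616 - p, supply Qs = 4p - 1374.
New equilibrium: 1616 - p = 4p - 1374 ⇒ 2990 = 5p ⇒ p = 598, Q = 1018.
New expenditure = 598 × 1018 = 608764.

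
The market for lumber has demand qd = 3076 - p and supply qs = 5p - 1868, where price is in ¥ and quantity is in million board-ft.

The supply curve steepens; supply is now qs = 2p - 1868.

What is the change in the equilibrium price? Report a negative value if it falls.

+824

Original equilibrium: 3076 - p = 5p - 1868 gives 4944 = 6p, so p = 824 and q = 2252.
The new curves are qd = 3076 - p (demand) and qs = 2p - 1868 (supply).
Clearing the new market: 3076 - p = 2p - 1868, so p = 1648 and q = 1428.
Δp = 1648 − 824 = +824.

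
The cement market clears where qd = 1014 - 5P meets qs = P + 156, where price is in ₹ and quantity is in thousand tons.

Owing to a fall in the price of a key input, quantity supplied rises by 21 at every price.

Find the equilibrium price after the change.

Original equilibrium: 1014 - 5P = P + 156 gives 858 = 6P, so P = 143 and q = 299.
After the shift, demand is qd = 1014 - 5P and supply is qs = P + 177.
Equate the new curves: 1014 - 5P = P + 177, giving 837 = 6P, P = 139.5, q = 316.5.

139.5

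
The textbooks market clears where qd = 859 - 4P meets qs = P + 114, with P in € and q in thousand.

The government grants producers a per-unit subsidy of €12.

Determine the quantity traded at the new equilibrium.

Original equilibrium: 859 - 4P = P + 114 gives 745 = 5P, so P = 149 and q = 263.
Since sellers receive the price plus the subsidy, the effective supply curve becomes qs = P + 126.
Setting them equal: 859 - 4P = P + 126 → 733 = 5P, so P = 146.6 and q = 272.6.

272.6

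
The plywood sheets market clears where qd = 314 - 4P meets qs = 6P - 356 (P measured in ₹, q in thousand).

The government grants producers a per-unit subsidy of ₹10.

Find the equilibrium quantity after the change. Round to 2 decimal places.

70.00

Before the shock: 314 - 4P = 6P - 356 ⇒ 670 = 10P ⇒ P = 67, q = 46.
Since sellers receive the price plus the subsidy, the effective supply curve becomes qs = 6P - 296.
New equilibrium: 314 - 4P = 6P - 296 ⇒ 610 = 10P ⇒ P = 61, q = 70.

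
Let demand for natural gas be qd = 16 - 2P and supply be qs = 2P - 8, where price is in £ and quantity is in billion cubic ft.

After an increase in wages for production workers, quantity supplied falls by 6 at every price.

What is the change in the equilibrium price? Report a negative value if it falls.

+1.5

Original equilibrium: 16 - 2P = 2P - 8 gives 24 = 4P, so P = 6 and q = 4.
The new curves are qd = 16 - 2P (demand) and qs = 2P - 14 (supply).
New equilibrium: 16 - 2P = 2P - 14 ⇒ 30 = 4P ⇒ P = 7.5, q = 1.
ΔP = 7.5 − 6 = +1.5.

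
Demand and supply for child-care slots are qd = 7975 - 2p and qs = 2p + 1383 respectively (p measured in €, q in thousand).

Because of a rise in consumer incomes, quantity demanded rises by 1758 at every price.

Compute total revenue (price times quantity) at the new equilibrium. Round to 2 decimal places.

Before the shock: 7975 - 2p = 2p + 1383 ⇒ 6592 = 4p ⇒ p = 1648, q = 4679.
With the change applied: demand qd = 9733 - 2p, supply qs = 2p + 1383.
Equate the new curves: 9733 - 2p = 2p + 1383, giving 8350 = 4p, p = 2087.5, q = 5558.
New expenditure = 2087.5 × 5558 = 11602325.00.

11602325.00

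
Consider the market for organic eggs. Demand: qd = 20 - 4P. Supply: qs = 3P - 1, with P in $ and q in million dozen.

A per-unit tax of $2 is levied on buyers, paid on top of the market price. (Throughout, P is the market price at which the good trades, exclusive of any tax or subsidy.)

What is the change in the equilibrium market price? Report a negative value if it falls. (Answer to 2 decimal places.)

Initially, 20 - 4P = 3P - 1, so 21 = 7P and P = 3, q = 8.
Since buyers pay the price plus the tax, the effective demand curve becomes qd = 12 - 4P.
Equate the new curves: 12 - 4P = 3P - 1, giving 13 = 7P, P = 13/7 ≈ 1.8571, q = 32/7 ≈ 4.5714.
ΔP = 1.8571 − 3 = -1.14.

-1.14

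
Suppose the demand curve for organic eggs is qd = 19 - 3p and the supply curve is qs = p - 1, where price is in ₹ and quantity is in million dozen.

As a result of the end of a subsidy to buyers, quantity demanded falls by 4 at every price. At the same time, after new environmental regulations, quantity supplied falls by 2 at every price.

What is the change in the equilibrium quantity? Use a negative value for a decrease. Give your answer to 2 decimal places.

Solve the original market: 19 - 3p = p - 1, hence p = 5 and q = 4.
The new curves are qd = 15 - 3p (demand) and qs = p - 3 (supply).
Setting them equal: 15 - 3p = p - 3 → 18 = 4p, so p = 4.5 and q = 1.5.
Δq = 1.5 − 4 = -2.50.

-2.50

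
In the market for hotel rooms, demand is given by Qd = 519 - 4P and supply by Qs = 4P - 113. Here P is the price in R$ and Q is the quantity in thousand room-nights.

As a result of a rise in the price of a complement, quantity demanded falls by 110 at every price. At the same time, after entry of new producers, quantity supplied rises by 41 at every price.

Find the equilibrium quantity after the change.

168.5

Initially, 519 - 4P = 4P - 113, so 632 = 8P and P = 79, Q = 203.
The shock moves the curves to Qd = 409 - 4P and Qs = 4P - 72.
Setting them equal: 409 - 4P = 4P - 72 → 481 = 8P, so P = 60.125 and Q = 168.5.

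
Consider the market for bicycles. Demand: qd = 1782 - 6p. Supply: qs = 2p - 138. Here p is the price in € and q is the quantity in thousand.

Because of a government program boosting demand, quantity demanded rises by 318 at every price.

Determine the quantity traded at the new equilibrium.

Before the shock: 1782 - 6p = 2p - 138 ⇒ 1920 = 8p ⇒ p = 240, q = 342.
After the shift, demand is qd = 2100 - 6p and supply is qs = 2p - 138.
New equilibrium: 2100 - 6p = 2p - 138 ⇒ 2238 = 8p ⇒ p = 279.75, q = 421.5.

421.5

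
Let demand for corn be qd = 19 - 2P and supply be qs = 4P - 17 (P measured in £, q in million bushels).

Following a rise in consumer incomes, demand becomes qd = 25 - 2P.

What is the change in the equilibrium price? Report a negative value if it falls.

Original equilibrium: 19 - 2P = 4P - 17 gives 36 = 6P, so P = 6 and q = 7.
The shock moves the curves to qd = 25 - 2P and qs = 4P - 17.
Setting them equal: 25 - 2P = 4P - 17 → 42 = 6P, so P = 7 and q = 11.
ΔP = 7 − 6 = +1.

+1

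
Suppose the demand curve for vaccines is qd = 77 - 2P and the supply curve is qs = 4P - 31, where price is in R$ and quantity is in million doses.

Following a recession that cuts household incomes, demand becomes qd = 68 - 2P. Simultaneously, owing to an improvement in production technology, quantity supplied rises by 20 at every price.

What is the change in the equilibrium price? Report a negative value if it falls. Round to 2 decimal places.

-4.83

Initially, 77 - 2P = 4P - 31, so 108 = 6P and P = 18, q = 41.
With the change applied: demand qd = 68 - 2P, supply qs = 4P - 11.
New equilibrium: 68 - 2P = 4P - 11 ⇒ 79 = 6P ⇒ P = 79/6 ≈ 13.1667, q = 125/3 ≈ 41.6667.
ΔP = 13.1667 − 18 = -4.83.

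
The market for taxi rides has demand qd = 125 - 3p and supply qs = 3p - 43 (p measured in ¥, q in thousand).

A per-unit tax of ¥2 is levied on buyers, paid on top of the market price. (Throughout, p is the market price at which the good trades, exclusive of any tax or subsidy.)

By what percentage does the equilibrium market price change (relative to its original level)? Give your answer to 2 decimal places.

Before the shock: 125 - 3p = 3p - 43 ⇒ 168 = 6p ⇒ p = 28, q = 41.
Since buyers pay the price plus the tax, the effective demand curve becomes qd = 119 - 3p.
Clearing the new market: 119 - 3p = 3p - 43, so p = 27 and q = 38.
%Δp = (27 − 28) / 28 × 100 = -3.57%.

-3.57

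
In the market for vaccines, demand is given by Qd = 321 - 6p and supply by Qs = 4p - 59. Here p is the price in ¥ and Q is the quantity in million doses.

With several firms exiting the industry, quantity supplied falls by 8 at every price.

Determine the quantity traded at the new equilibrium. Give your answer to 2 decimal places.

Before the shock: 321 - 6p = 4p - 59 ⇒ 380 = 10p ⇒ p = 38, Q = 93.
The new curves are Qd = 321 - 6p (demand) and Qs = 4p - 67 (supply).
Setting them equal: 321 - 6p = 4p - 67 → 388 = 10p, so p = 38.8 and Q = 88.2.

88.20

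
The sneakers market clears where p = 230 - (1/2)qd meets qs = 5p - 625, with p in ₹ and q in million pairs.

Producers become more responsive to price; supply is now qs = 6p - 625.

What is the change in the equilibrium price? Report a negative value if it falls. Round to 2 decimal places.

Initially, 460 - 2p = 5p - 625, so 1085 = 7p and p = 155, q = 150.
The shock moves the curves to qd = 460 - 2p and qs = 6p - 625.
Equate the new curves: 460 - 2p = 6p - 625, giving 1085 = 8p, p = 135.625, q = 188.75.
Δp = 135.625 − 155 = -19.38.

-19.38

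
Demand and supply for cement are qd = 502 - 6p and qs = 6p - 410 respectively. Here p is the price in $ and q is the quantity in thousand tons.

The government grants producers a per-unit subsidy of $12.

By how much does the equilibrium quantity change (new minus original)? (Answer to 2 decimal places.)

+36.00

Before the shock: 502 - 6p = 6p - 410 ⇒ 912 = 12p ⇒ p = 76, q = 46.
Since sellers receive the price plus the subsidy, the effective supply curve becomes qs = 6p - 338.
Setting them equal: 502 - 6p = 6p - 338 → 840 = 12p, so p = 70 and q = 82.
Δq = 82 − 46 = +36.00.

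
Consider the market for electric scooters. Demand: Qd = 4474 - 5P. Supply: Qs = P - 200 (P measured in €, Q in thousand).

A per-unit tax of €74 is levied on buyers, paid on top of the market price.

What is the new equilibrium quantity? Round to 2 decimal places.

Initially, 4474 - 5P = P - 200, so 4674 = 6P and P = 779, Q = 579.
Since buyers pay the price plus the tax, the effective demand curve becomes Qd = 4104 - 5P.
Equate the new curves: 4104 - 5P = P - 200, giving 4304 = 6P, P = 2152/3 ≈ 717.3333, Q = 1552/3 ≈ 517.3333.

517.33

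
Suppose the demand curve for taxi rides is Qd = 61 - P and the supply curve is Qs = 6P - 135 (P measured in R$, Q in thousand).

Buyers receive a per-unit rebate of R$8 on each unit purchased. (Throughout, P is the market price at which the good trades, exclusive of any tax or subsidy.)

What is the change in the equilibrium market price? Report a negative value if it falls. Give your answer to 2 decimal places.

+1.14

Original equilibrium: 61 - P = 6P - 135 gives 196 = 7P, so P = 28 and Q = 33.
Since buyers' out-of-pocket price is the market price minus the rebate, the effective demand curve becomes Qd = 69 - P.
Equate the new curves: 69 - P = 6P - 135, giving 204 = 7P, P = 204/7 ≈ 29.1429, Q = 279/7 ≈ 39.8571.
ΔP = 29.1429 − 28 = +1.14.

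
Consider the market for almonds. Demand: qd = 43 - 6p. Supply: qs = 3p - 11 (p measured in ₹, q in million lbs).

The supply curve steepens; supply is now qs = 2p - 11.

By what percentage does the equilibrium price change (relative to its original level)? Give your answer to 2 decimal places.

Original equilibrium: 43 - 6p = 3p - 11 gives 54 = 9p, so p = 6 and q = 7.
After the shift, demand is qd = 43 - 6p and supply is qs = 2p - 11.
Setting them equal: 43 - 6p = 2p - 11 → 54 = 8p, so p = 6.75 and q = 2.5.
%Δp = (6.75 − 6) / 6 × 100 = +12.50%.

+12.50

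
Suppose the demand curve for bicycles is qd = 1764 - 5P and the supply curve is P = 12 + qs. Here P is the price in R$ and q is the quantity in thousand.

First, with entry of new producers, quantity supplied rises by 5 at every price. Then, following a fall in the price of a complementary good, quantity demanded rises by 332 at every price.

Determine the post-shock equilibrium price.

350.5

Original equilibrium: 1764 - 5P = P - 12 gives 1776 = 6P, so P = 296 and q = 284.
The shock moves the curves to qd = 2096 - 5P and qs = P - 7.
Setting them equal: 2096 - 5P = P - 7 → 2103 = 6P, so P = 350.5 and q = 343.5.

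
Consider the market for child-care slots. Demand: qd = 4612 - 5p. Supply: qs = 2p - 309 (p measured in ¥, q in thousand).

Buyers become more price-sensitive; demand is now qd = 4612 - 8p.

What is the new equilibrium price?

492.1

Solve the original market: 4612 - 5p = 2p - 309, hence p = 703 and q = 1097.
With the change applied: demand qd = 4612 - 8p, supply qs = 2p - 309.
Equate the new curves: 4612 - 8p = 2p - 309, giving 4921 = 10p, p = 492.1, q = 675.2.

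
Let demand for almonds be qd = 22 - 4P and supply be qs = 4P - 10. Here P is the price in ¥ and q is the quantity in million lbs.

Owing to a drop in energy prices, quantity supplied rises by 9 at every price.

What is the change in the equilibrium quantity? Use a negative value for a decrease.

Initially, 22 - 4P = 4P - 10, so 32 = 8P and P = 4, q = 6.
With the change applied: demand qd = 22 - 4P, supply qs = 4P - 1.
Equate the new curves: 22 - 4P = 4P - 1, giving 23 = 8P, P = 2.875, q = 10.5.
Δq = 10.5 − 6 = +4.5.

+4.5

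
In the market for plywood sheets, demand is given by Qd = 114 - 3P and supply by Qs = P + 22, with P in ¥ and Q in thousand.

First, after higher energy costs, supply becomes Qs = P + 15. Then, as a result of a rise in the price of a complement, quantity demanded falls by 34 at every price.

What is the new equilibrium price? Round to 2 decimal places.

Initially, 114 - 3P = P + 22, so 92 = 4P and P = 23, Q = 45.
The new curves are Qd = 80 - 3P (demand) and Qs = P + 15 (supply).
Equate the new curves: 80 - 3P = P + 15, giving 65 = 4P, P = 16.25, Q = 31.25.

16.25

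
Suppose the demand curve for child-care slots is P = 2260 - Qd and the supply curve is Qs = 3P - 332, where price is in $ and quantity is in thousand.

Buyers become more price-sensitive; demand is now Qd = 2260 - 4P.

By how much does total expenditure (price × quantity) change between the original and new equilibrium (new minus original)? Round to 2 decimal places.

-756176.33

Original equilibrium: 2260 - P = 3P - 332 gives 2592 = 4P, so P = 648 and Q = 1612.
The new curves are Qd = 2260 - 4P (demand) and Qs = 3P - 332 (supply).
Equate the new curves: 2260 - 4P = 3P - 332, giving 2592 = 7P, P = 2592/7 ≈ 370.2857, Q = 5452/7 ≈ 778.8571.
Expenditure moves from 648×1612 = 1044576 to 370.2857×778.8571 = 288399.6735; change = -756176.33.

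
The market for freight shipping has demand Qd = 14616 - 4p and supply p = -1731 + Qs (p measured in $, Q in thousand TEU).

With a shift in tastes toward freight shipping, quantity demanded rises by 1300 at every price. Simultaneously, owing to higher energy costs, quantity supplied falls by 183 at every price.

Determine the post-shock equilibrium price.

Initially, 14616 - 4p = p + 1731, so 12885 = 5p and p = 2577, Q = 4308.
After the shift, demand is Qd = 15916 - 4p and supply is Qs = p + 1548.
Setting them equal: 15916 - 4p = p + 1548 → 14368 = 5p, so p = 2873.6 and Q = 4421.6.

2873.6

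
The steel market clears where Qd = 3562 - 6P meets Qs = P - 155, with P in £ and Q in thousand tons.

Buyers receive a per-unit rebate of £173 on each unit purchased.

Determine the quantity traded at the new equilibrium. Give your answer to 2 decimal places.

524.29

Solve the original market: 3562 - 6P = P - 155, hence P = 531 and Q = 376.
Since buyers' out-of-pocket price is the market price minus the rebate, the effective demand curve becomes Qd = 4600 - 6P.
New equilibrium: 4600 - 6P = P - 155 ⇒ 4755 = 7P ⇒ P = 4755/7 ≈ 679.2857, Q = 3670/7 ≈ 524.2857.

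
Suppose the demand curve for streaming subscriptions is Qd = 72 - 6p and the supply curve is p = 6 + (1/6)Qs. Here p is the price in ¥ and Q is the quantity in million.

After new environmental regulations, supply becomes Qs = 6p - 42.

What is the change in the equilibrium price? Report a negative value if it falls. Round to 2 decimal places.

Original equilibrium: 72 - 6p = 6p - 36 gives 108 = 12p, so p = 9 and Q = 18.
The shock moves the curves to Qd = 72 - 6p and Qs = 6p - 42.
Clearing the new market: 72 - 6p = 6p - 42, so p = 9.5 and Q = 15.
Δp = 9.5 − 9 = +0.50.

+0.50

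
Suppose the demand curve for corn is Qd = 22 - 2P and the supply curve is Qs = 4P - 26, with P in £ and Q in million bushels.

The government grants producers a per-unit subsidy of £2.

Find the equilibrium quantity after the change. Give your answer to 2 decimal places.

Original equilibrium: 22 - 2P = 4P - 26 gives 48 = 6P, so P = 8 and Q = 6.
Since sellers receive the price plus the subsidy, the effective supply curve becomes Qs = 4P - 18.
New equilibrium: 22 - 2P = 4P - 18 ⇒ 40 = 6P ⇒ P = 20/3 ≈ 6.6667, Q = 26/3 ≈ 8.6667.

8.67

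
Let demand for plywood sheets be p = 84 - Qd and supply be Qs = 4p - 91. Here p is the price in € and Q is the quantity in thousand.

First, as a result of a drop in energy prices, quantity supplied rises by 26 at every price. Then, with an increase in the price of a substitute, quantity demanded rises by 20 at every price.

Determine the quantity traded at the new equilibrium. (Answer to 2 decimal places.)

70.20

Initially, 84 - p = 4p - 91, so 175 = 5p and p = 35, Q = 49.
The new curves are Qd = 104 - p (demand) and Qs = 4p - 65 (supply).
Setting them equal: 104 - p = 4p - 65 → 169 = 5p, so p = 33.8 and Q = 70.2.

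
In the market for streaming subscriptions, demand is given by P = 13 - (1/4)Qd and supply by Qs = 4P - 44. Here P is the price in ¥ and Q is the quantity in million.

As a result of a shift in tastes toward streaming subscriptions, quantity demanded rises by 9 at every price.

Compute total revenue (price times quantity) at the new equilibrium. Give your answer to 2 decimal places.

111.56

Solve the original market: 52 - 4P = 4P - 44, hence P = 12 and Q = 4.
The shock moves the curves to Qd = 61 - 4P and Qs = 4P - 44.
New equilibrium: 61 - 4P = 4P - 44 ⇒ 105 = 8P ⇒ P = 13.125, Q = 8.5.
New expenditure = 13.125 × 8.5 = 111.56.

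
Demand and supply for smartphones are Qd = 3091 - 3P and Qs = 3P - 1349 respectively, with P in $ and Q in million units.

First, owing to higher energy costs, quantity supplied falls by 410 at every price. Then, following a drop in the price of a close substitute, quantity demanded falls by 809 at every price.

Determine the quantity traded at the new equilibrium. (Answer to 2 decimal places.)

261.50

Before the shock: 3091 - 3P = 3P - 1349 ⇒ 4440 = 6P ⇒ P = 740, Q = 871.
With the change applied: demand Qd = 2282 - 3P, supply Qs = 3P - 1759.
Equate the new curves: 2282 - 3P = 3P - 1759, giving 4041 = 6P, P = 673.5, Q = 261.5.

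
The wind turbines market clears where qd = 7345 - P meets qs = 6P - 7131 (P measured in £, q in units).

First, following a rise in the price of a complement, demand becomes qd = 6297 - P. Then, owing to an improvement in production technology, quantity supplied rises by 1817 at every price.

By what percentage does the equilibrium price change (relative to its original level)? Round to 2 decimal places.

Original equilibrium: 7345 - P = 6P - 7131 gives 14476 = 7P, so P = 2068 and q = 5277.
With the change applied: demand qd = 6297 - P, supply qs = 6P - 5314.
Clearing the new market: 6297 - P = 6P - 5314, so P = 11611/7 ≈ 1658.7143 and q = 32468/7 ≈ 4638.2857.
%ΔP = (1658.7143 − 2068) / 2068 × 100 = -19.79%.

-19.79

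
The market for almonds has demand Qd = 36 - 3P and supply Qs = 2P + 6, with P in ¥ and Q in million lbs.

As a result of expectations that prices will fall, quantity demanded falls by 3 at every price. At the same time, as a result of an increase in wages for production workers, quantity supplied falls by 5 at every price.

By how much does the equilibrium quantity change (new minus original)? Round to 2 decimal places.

Original equilibrium: 36 - 3P = 2P + 6 gives 30 = 5P, so P = 6 and Q = 18.
The new curves are Qd = 33 - 3P (demand) and Qs = 2P + 1 (supply).
Equate the new curves: 33 - 3P = 2P + 1, giving 32 = 5P, P = 6.4, Q = 13.8.
ΔQ = 13.8 − 18 = -4.20.

-4.20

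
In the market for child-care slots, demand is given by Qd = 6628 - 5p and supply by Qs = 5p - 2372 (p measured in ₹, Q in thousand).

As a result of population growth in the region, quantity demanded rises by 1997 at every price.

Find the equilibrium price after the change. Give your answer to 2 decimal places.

Original equilibrium: 6628 - 5p = 5p - 2372 gives 9000 = 10p, so p = 900 and Q = 2128.
The shock moves the curves to Qd = 8625 - 5p and Qs = 5p - 2372.
Setting them equal: 8625 - 5p = 5p - 2372 → 10997 = 10p, so p = 1099.7 and Q = 3126.5.

1099.70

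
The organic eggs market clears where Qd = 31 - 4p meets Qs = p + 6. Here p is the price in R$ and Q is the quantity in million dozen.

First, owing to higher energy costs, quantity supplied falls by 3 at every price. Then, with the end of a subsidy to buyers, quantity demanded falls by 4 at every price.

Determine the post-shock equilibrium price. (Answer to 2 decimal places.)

Before the shock: 31 - 4p = p + 6 ⇒ 25 = 5p ⇒ p = 5, Q = 11.
The new curves are Qd = 27 - 4p (demand) and Qs = p + 3 (supply).
New equilibrium: 27 - 4p = p + 3 ⇒ 24 = 5p ⇒ p = 4.8, Q = 7.8.

4.80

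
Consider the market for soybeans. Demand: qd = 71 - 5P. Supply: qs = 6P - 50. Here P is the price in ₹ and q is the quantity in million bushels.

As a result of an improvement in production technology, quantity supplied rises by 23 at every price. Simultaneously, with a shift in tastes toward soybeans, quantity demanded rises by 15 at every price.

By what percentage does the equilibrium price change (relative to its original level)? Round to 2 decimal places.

Initially, 71 - 5P = 6P - 50, so 121 = 11P and P = 11, q = 16.
After the shift, demand is qd = 86 - 5P and supply is qs = 6P - 27.
Equate the new curves: 86 - 5P = 6P - 27, giving 113 = 11P, P = 113/11 ≈ 10.2727, q = 381/11 ≈ 34.6364.
%ΔP = (10.2727 − 11) / 11 × 100 = -6.61%.

-6.61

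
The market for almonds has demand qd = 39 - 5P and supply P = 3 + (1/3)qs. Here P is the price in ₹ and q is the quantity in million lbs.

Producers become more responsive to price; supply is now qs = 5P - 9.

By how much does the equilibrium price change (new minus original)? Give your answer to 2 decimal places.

-1.20

Original equilibrium: 39 - 5P = 3P - 9 gives 48 = 8P, so P = 6 and q = 9.
With the change applied: demand qd = 39 - 5P, supply qs = 5P - 9.
Equate the new curves: 39 - 5P = 5P - 9, giving 48 = 10P, P = 4.8, q = 15.
ΔP = 4.8 − 6 = -1.20.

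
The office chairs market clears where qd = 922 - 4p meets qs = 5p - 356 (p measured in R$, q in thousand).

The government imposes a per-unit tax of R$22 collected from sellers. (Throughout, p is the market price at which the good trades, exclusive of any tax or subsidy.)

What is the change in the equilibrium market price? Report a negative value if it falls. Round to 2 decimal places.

Original equilibrium: 922 - 4p = 5p - 356 gives 1278 = 9p, so p = 142 and q = 354.
Since sellers keep the price net of the tax, the effective supply curve becomes qs = 5p - 466.
Setting them equal: 922 - 4p = 5p - 466 → 1388 = 9p, so p = 1388/9 ≈ 154.2222 and q = 2746/9 ≈ 305.1111.
Δp = 154.2222 − 142 = +12.22.

+12.22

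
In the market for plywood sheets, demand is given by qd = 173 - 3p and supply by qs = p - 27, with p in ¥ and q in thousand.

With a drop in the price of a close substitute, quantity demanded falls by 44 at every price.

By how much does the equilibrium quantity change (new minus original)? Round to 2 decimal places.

Solve the original market: 173 - 3p = p - 27, hence p = 50 and q = 23.
The shock moves the curves to qd = 129 - 3p and qs = p - 27.
Setting them equal: 129 - 3p = p - 27 → 156 = 4p, so p = 39 and q = 12.
Δq = 12 − 23 = -11.00.

-11.00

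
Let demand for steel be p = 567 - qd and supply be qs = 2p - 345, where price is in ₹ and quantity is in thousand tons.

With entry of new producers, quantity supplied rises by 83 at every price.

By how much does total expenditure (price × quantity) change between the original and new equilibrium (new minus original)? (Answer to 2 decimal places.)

Solve the original market: 567 - p = 2p - 345, hence p = 304 and q = 263.
The shock moves the curves to qd = 567 - p and qs = 2p - 262.
Clearing the new market: 567 - p = 2p - 262, so p = 829/3 ≈ 276.3333 and q = 872/3 ≈ 290.6667.
Expenditure moves from 304×263 = 79952 to 276.3333×290.6667 = 80320.8889; change = +368.89.

+368.89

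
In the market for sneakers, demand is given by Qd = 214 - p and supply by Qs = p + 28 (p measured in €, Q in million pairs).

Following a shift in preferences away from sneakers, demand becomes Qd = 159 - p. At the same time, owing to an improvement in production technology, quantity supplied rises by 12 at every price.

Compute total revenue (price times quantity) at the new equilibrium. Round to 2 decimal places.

5920.25

Initially, 214 - p = p + 28, so 186 = 2p and p = 93, Q = 121.
After the shift, demand is Qd = 159 - p and supply is Qs = p + 40.
Setting them equal: 159 - p = p + 40 → 119 = 2p, so p = 59.5 and Q = 99.5.
New expenditure = 59.5 × 99.5 = 5920.25.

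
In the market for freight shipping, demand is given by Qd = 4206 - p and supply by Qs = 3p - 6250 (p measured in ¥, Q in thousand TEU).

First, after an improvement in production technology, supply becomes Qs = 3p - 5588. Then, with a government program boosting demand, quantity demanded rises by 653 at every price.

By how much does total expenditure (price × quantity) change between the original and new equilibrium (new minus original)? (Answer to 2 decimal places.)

Before the shock: 4206 - p = 3p - 6250 ⇒ 10456 = 4p ⇒ p = 2614, Q = 1592.
With the change applied: demand Qd = 4859 - p, supply Qs = 3p - 5588.
Equate the new curves: 4859 - p = 3p - 5588, giving 10447 = 4p, p = 2611.75, Q = 2247.25.
Expenditure moves from 2614×1592 = 4161488 to 2611.75×2247.25 = 5869255.1875; change = +1707767.19.

+1707767.19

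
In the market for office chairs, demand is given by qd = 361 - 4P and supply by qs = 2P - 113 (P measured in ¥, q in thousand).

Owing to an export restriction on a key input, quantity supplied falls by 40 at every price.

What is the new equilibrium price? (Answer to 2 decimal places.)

85.67

Initially, 361 - 4P = 2P - 113, so 474 = 6P and P = 79, q = 45.
With the change applied: demand qd = 361 - 4P, supply qs = 2P - 153.
New equilibrium: 361 - 4P = 2P - 153 ⇒ 514 = 6P ⇒ P = 257/3 ≈ 85.6667, q = 55/3 ≈ 18.3333.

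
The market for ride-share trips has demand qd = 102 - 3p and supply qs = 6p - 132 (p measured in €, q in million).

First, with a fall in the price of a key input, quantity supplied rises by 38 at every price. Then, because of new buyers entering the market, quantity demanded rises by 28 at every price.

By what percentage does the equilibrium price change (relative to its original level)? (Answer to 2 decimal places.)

-4.27

Before the shock: 102 - 3p = 6p - 132 ⇒ 234 = 9p ⇒ p = 26, q = 24.
The new curves are qd = 130 - 3p (demand) and qs = 6p - 94 (supply).
Setting them equal: 130 - 3p = 6p - 94 → 224 = 9p, so p = 224/9 ≈ 24.8889 and q = 166/3 ≈ 55.3333.
%Δp = (24.8889 − 26) / 26 × 100 = -4.27%.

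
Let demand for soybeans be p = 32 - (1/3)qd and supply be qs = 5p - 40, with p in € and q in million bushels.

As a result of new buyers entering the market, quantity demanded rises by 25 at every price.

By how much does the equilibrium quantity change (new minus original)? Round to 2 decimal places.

Original equilibrium: 96 - 3p = 5p - 40 gives 136 = 8p, so p = 17 and q = 45.
The new curves are qd = 121 - 3p (demand) and qs = 5p - 40 (supply).
Setting them equal: 121 - 3p = 5p - 40 → 161 = 8p, so p = 20.125 and q = 60.625.
Δq = 60.625 − 45 = +15.63.

+15.63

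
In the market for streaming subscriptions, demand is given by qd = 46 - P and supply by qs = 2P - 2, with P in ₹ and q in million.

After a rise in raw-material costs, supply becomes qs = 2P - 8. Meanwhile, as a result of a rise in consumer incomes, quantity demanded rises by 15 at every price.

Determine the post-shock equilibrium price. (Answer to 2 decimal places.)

Original equilibrium: 46 - P = 2P - 2 gives 48 = 3P, so P = 16 and q = 30.
With the change applied: demand qd = 61 - P, supply qs = 2P - 8.
Clearing the new market: 61 - P = 2P - 8, so P = 23 and q = 38.

23.00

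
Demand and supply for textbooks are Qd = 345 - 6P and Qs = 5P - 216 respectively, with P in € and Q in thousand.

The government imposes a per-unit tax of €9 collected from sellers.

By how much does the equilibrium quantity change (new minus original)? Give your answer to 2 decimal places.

Before the shock: 345 - 6P = 5P - 216 ⇒ 561 = 11P ⇒ P = 51, Q = 39.
Since sellers keep the price net of the tax, the effective supply curve becomes Qs = 5P - 261.
Setting them equal: 345 - 6P = 5P - 261 → 606 = 11P, so P = 606/11 ≈ 55.0909 and Q = 159/11 ≈ 14.4545.
ΔQ = 14.4545 − 39 = -24.55.

-24.55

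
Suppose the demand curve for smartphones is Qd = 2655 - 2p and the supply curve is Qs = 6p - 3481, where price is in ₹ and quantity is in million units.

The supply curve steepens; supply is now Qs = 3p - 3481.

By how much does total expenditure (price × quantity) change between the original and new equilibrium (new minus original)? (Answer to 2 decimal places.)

-613630.68

Original equilibrium: 2655 - 2p = 6p - 3481 gives 6136 = 8p, so p = 767 and Q = 1121.
After the shift, demand is Qd = 2655 - 2p and supply is Qs = 3p - 3481.
New equilibrium: 2655 - 2p = 3p - 3481 ⇒ 6136 = 5p ⇒ p = 1227.2, Q = 200.6.
Expenditure moves from 767×1121 = 859807 to 1227.2×200.6 = 246176.32; change = -613630.68.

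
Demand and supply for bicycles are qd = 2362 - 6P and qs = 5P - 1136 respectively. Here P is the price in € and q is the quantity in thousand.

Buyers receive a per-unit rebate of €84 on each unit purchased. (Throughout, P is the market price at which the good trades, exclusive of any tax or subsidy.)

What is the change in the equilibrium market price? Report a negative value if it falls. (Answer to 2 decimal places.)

+45.82

Solve the original market: 2362 - 6P = 5P - 1136, hence P = 318 and q = 454.
Since buyers' out-of-pocket price is the market price minus the rebate, the effective demand curve becomes qd = 2866 - 6P.
Clearing the new market: 2866 - 6P = 5P - 1136, so P = 4002/11 ≈ 363.8182 and q = 7514/11 ≈ 683.0909.
ΔP = 363.8182 − 318 = +45.82.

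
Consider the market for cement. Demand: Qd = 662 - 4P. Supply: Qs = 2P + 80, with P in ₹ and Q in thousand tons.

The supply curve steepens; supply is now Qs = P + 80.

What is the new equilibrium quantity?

196.4

Original equilibrium: 662 - 4P = 2P + 80 gives 582 = 6P, so P = 97 and Q = 274.
After the shift, demand is Qd = 662 - 4P and supply is Qs = P + 80.
Equate the new curves: 662 - 4P = P + 80, giving 582 = 5P, P = 116.4, Q = 196.4.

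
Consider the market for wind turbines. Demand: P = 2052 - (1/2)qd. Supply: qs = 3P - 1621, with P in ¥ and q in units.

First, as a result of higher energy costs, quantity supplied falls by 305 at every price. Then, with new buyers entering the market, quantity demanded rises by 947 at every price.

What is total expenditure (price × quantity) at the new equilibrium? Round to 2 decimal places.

Before the shock: 4104 - 2P = 3P - 1621 ⇒ 5725 = 5P ⇒ P = 1145, q = 1814.
With the change applied: demand qd = 5051 - 2P, supply qs = 3P - 1926.
Setting them equal: 5051 - 2P = 3P - 1926 → 6977 = 5P, so P = 1395.4 and q = 2260.2.
New expenditure = 1395.4 × 2260.2 = 3153883.08.

3153883.08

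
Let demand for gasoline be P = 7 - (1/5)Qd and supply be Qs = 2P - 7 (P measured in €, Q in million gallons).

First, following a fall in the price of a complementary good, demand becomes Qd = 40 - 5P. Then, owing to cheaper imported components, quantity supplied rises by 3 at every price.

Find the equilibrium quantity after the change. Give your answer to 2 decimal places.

Before the shock: 35 - 5P = 2P - 7 ⇒ 42 = 7P ⇒ P = 6, Q = 5.
The new curves are Qd = 40 - 5P (demand) and Qs = 2P - 4 (supply).
Equate the new curves: 40 - 5P = 2P - 4, giving 44 = 7P, P = 44/7 ≈ 6.2857, Q = 60/7 ≈ 8.5714.

8.57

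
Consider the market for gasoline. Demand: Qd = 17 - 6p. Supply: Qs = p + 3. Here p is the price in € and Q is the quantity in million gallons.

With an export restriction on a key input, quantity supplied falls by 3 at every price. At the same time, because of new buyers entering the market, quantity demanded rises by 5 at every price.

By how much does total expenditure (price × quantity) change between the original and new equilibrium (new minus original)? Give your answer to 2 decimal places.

Initially, 17 - 6p = p + 3, so 14 = 7p and p = 2, Q = 5.
After the shift, demand is Qd = 22 - 6p and supply is Qs = p.
Setting them equal: 22 - 6p = p → 22 = 7p, so p = 22/7 ≈ 3.1429 and Q = 22/7 ≈ 3.1429.
Expenditure moves from 2×5 = 10 to 3.1429×3.1429 = 9.8776; change = -0.12.

-0.12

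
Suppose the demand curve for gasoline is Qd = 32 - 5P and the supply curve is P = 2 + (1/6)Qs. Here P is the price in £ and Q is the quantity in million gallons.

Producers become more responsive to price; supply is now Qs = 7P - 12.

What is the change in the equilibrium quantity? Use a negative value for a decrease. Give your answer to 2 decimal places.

+1.67

Solve the original market: 32 - 5P = 6P - 12, hence P = 4 and Q = 12.
With the change applied: demand Qd = 32 - 5P, supply Qs = 7P - 12.
Equate the new curves: 32 - 5P = 7P - 12, giving 44 = 12P, P = 11/3 ≈ 3.6667, Q = 41/3 ≈ 13.6667.
ΔQ = 13.6667 − 12 = +1.67.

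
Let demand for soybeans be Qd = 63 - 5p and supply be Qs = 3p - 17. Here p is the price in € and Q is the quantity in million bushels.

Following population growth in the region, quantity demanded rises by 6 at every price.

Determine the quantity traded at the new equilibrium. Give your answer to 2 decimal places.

Original equilibrium: 63 - 5p = 3p - 17 gives 80 = 8p, so p = 10 and Q = 13.
The new curves are Qd = 69 - 5p (demand) and Qs = 3p - 17 (supply).
Clearing the new market: 69 - 5p = 3p - 17, so p = 10.75 and Q = 15.25.

15.25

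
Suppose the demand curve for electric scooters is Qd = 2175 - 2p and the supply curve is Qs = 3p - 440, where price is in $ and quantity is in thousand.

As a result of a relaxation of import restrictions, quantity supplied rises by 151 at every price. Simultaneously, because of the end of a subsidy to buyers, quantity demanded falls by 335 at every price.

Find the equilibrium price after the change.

Original equilibrium: 2175 - 2p = 3p - 440 gives 2615 = 5p, so p = 523 and Q = 1129.
The shock moves the curves to Qd = 1840 - 2p and Qs = 3p - 289.
Equate the new curves: 1840 - 2p = 3p - 289, giving 2129 = 5p, p = 425.8, Q = 988.4.

425.8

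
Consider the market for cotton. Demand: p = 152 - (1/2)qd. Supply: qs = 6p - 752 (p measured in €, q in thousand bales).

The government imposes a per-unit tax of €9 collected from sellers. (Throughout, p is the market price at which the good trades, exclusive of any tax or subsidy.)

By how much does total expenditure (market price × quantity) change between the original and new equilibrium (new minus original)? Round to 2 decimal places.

-1603.13

Original equilibrium: 304 - 2p = 6p - 752 gives 1056 = 8p, so p = 132 and q = 40.
Since sellers keep the price net of the tax, the effective supply curve becomes qs = 6p - 806.
Equate the new curves: 304 - 2p = 6p - 806, giving 1110 = 8p, p = 138.75, q = 26.5.
Expenditure moves from 132×40 = 5280 to 138.75×26.5 = 3676.875; change = -1603.13.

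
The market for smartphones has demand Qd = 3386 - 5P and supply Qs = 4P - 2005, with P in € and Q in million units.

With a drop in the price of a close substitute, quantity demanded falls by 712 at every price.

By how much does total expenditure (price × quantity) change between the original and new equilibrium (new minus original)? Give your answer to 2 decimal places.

Original equilibrium: 3386 - 5P = 4P - 2005 gives 5391 = 9P, so P = 599 and Q = 391.
After the shift, demand is Qd = 2674 - 5P and supply is Qs = 4P - 2005.
Clearing the new market: 2674 - 5P = 4P - 2005, so P = 4679/9 ≈ 519.8889 and Q = 671/9 ≈ 74.5556.
Expenditure moves from 599×391 = 234209 to 519.8889×74.5556 = 38760.6049; change = -195448.40.

-195448.40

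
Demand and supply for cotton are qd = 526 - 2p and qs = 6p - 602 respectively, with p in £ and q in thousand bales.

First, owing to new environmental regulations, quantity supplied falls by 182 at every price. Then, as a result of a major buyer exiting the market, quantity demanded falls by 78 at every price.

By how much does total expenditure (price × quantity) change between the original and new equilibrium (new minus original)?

Solve the original market: 526 - 2p = 6p - 602, hence p = 141 and q = 244.
The shock moves the curves to qd = 448 - 2p and qs = 6p - 784.
Setting them equal: 448 - 2p = 6p - 784 → 1232 = 8p, so p = 154 and q = 140.
Expenditure moves from 141×244 = 34404 to 154×140 = 21560; change = -12844.

-12844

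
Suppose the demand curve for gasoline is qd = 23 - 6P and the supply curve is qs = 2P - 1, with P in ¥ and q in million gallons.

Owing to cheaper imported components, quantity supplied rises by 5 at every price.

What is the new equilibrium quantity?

Solve the original market: 23 - 6P = 2P - 1, hence P = 3 and q = 5.
The new curves are qd = 23 - 6P (demand) and qs = 2P + 4 (supply).
Clearing the new market: 23 - 6P = 2P + 4, so P = 2.375 and q = 8.75.

8.75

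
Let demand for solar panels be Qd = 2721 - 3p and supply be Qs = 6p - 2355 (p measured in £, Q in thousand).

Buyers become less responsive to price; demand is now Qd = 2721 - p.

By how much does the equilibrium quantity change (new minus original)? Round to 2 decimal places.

Original equilibrium: 2721 - 3p = 6p - 2355 gives 5076 = 9p, so p = 564 and Q = 1029.
The new curves are Qd = 2721 - p (demand) and Qs = 6p - 2355 (supply).
Equate the new curves: 2721 - p = 6p - 2355, giving 5076 = 7p, p = 5076/7 ≈ 725.1429, Q = 13971/7 ≈ 1995.8571.
ΔQ = 1995.8571 − 1029 = +966.86.

+966.86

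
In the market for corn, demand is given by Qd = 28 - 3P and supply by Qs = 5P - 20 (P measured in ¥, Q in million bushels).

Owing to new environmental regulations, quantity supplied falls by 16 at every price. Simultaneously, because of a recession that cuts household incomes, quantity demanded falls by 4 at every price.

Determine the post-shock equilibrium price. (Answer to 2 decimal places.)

7.50

Before the shock: 28 - 3P = 5P - 20 ⇒ 48 = 8P ⇒ P = 6, Q = 10.
With the change applied: demand Qd = 24 - 3P, supply Qs = 5P - 36.
Clearing the new market: 24 - 3P = 5P - 36, so P = 7.5 and Q = 1.5.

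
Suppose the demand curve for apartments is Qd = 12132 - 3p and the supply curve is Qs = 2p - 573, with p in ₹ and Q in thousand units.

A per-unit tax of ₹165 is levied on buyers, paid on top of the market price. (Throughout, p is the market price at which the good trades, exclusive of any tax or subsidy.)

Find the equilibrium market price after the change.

Initially, 12132 - 3p = 2p - 573, so 12705 = 5p and p = 2541, Q = 4509.
Since buyers pay the price plus the tax, the effective demand curve becomes Qd = 11637 - 3p.
Equate the new curves: 11637 - 3p = 2p - 573, giving 12210 = 5p, p = 2442, Q = 4311.

2442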